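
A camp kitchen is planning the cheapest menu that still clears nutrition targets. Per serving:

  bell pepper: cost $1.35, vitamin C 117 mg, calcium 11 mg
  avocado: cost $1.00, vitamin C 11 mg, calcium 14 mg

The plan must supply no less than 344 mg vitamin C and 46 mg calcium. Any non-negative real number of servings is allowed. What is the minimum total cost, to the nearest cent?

bell pepper only: max(344/117, 46/11) = 4.182 servings → $5.65.
avocado only: max(344/11, 46/14) = 31.27 servings → $31.27.
bell pepper + avocado with both tight: 2.841 servings and 1.053 servings → $4.89.
So the least-cost plan costs $4.89.

$4.89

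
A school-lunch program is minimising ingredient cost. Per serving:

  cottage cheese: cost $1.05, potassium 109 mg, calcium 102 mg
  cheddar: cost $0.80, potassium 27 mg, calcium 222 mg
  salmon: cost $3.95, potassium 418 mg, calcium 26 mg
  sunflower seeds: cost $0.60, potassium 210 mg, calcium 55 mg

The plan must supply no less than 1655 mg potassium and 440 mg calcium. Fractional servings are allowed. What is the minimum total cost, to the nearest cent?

$4.75

An LP optimum is at a vertex; with two nutrient constraints at most two foods are used. Check each candidate.
cottage cheese only: max(1655/109, 440/102) = 15.18 servings → $15.94.
cheddar only: max(1655/27, 440/222) = 61.3 servings → $49.04.
salmon only: max(1655/418, 440/26) = 16.92 servings → $66.85.
sunflower seeds only: max(1655/210, 440/55) = 8 servings → $4.80.
cottage cheese + cheddar with both targets exact would need a negative amount; discard.
cottage cheese + salmon with both tight: 3.54 servings and 3.036 servings → $15.71.
cottage cheese + sunflower seeds with both tight: 0.08914 servings and 7.835 servings → $4.79.
cheddar + salmon with both tight: 1.53 servings and 3.861 servings → $16.47.
cheddar + sunflower seeds with both tight: 0.03046 servings and 7.877 servings → $4.75.
salmon + sunflower seeds: intersection lies outside the first quadrant.
The minimum over all feasible corners is $4.75.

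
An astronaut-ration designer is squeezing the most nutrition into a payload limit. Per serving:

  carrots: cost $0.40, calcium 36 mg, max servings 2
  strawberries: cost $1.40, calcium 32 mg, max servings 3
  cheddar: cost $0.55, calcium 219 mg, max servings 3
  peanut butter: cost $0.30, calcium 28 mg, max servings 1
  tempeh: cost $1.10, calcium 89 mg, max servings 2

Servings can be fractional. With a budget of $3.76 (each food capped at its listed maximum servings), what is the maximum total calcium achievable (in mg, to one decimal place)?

Calcium per dollar: cheddar 398.2, peanut butter 93.33, carrots 90, tempeh 80.91, strawberries 22.86.
Take 3 servings of cheddar: spends $1.65, +657.0 mg calcium (running total 657.0 mg).
Take 1 serving of peanut butter: spends $0.30, +28.0 mg calcium (running total 685.0 mg).
Take 2 servings of carrots: spends $0.80, +72.0 mg calcium (running total 757.0 mg).
Take 0.9182 servings of tempeh: spends $1.01, +81.7 mg calcium (running total 838.7 mg).
Filling greedily by calcium-per-dollar is optimal for one linear limit, giving 838.7 mg.

838.7 mg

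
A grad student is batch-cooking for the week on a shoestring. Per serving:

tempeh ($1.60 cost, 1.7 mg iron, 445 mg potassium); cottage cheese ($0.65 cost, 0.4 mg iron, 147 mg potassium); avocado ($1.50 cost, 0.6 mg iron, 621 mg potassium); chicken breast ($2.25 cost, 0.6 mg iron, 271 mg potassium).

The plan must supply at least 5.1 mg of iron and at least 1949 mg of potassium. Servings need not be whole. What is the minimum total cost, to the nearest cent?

$6.04

The cheapest plan sits at a corner of the feasible region — with two constraints it uses at most two foods.
tempeh only: max(5.1/1.7, 1949/445) = 4.38 servings → $7.01.
cottage cheese only: max(5.1/0.4, 1949/147) = 13.26 servings → $8.62.
avocado only: max(5.1/0.6, 1949/621) = 8.5 servings → $12.75.
chicken breast only: max(5.1/0.6, 1949/271) = 8.5 servings → $19.12.
tempeh + cottage cheese with both targets exact would need a negative amount; discard.
tempeh + avocado with both tight: 2.533 servings and 1.323 servings → $6.04.
tempeh + chicken breast with both tight: 1.098 servings and 5.389 servings → $13.88.
cottage cheese + avocado with both tight: 12.47 servings and 0.1866 servings → $8.39.
cottage cheese + chicken breast with both tight: 10.53 servings and 1.48 servings → $10.17.
avocado + chicken breast: intersection lies outside the first quadrant.
Cheapest feasible corner: $6.04.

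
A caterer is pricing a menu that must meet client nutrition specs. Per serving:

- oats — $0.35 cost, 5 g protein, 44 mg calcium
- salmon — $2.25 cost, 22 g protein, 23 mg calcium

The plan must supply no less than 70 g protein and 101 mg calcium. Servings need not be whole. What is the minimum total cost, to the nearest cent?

$4.90

Two binding constraints pin down two serving amounts, so the optimal mix uses at most two foods. The candidates are each food alone (scaled to the tighter of protein/calcium) and each pair with both constraints tight.
oats only: max(70/5, 101/44) = 14 servings → $4.90.
salmon only: max(70/22, 101/23) = 4.391 servings → $9.88.
oats + salmon with both tight: 0.7175 servings and 3.019 servings → $7.04.
Cheapest feasible corner: $4.90.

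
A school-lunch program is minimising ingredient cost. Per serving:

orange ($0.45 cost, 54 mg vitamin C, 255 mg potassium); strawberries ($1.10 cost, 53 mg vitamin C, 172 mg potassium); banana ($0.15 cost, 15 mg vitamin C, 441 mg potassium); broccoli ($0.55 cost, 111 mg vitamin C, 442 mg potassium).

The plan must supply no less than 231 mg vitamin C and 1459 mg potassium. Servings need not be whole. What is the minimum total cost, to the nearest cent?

Check every corner: each single food scaled to meet both minima, and each pair solved so both constraints bind.
orange only: max(231/54, 1459/255) = 5.722 servings → $2.57.
strawberries only: max(231/53, 1459/172) = 8.483 servings → $9.33.
banana only: max(231/15, 1459/441) = 15.4 servings → $2.31.
broccoli only: max(231/111, 1459/442) = 3.301 servings → $1.82.
orange + strawberries: the both-tight solution has a negative serving — not a feasible corner.
orange + banana with both tight: 4.002 servings and 0.9946 servings → $1.95.
orange + broccoli: the both-tight solution has a negative serving — not a feasible corner.
strawberries + banana with both tight: 3.847 servings and 1.808 servings → $4.50.
strawberries + broccoli: intersection lies outside the first quadrant.
banana + broccoli with both tight: 1.414 servings and 1.89 servings → $1.25.
So the least-cost plan costs $1.25.

$1.25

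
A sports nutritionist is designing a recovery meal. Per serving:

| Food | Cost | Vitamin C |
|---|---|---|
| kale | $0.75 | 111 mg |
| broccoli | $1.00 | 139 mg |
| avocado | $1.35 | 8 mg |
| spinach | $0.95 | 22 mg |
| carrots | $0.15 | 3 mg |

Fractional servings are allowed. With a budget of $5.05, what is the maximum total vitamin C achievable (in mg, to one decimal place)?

747.4 mg

Vitamin C per dollar: kale 148, broccoli 139, spinach 23.16, carrots 20, avocado 5.926.
With no serving limits, spend the whole cost allowance on kale: $5.05 / $0.75 × 111 mg = 747.4 mg.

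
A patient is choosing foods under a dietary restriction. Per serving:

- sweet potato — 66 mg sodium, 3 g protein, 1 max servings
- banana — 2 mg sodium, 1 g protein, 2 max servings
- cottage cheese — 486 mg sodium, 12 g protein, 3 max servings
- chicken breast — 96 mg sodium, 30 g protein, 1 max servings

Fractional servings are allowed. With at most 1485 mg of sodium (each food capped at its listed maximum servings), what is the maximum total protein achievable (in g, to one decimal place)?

67.6 g

Protein per mg sodium: banana 0.5, chicken breast 0.3125, sweet potato 0.04545, cottage cheese 0.02469.
Take 2 servings of banana: uses 4 mg sodium, +2.0 g protein (running total 2.0 g).
Take 1 serving of chicken breast: uses 96 mg sodium, +30.0 g protein (running total 32.0 g).
Take 1 serving of sweet potato: uses 66 mg sodium, +3.0 g protein (running total 35.0 g).
Take 2.714 servings of cottage cheese: uses 1319 mg sodium, +32.6 g protein (running total 67.6 g).
Filling greedily by protein-per-mg sodium is optimal for one linear limit, giving 67.6 g.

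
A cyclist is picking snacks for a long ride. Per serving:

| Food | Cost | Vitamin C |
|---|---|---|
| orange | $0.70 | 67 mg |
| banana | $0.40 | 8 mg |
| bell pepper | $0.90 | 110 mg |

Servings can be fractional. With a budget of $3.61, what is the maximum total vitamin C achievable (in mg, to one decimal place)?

Vitamin C per dollar: bell pepper 122.2, orange 95.71, banana 20.
With no serving limits, spend the whole cost allowance on bell pepper: $3.61 / $0.90 × 110 mg = 441.2 mg.

441.2 mg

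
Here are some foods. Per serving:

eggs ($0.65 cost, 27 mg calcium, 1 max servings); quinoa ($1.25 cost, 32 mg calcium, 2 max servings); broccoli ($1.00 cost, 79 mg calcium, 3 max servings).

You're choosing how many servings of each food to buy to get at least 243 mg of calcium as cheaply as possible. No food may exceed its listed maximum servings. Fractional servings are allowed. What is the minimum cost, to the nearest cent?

$3.14

Cost per mg of calcium: broccoli $0.0127, eggs $0.0241, quinoa $0.0391.
Take 3 servings of broccoli: +237.0 mg calcium for $3.00 (total $3.00, still need 6.0 mg).
Take 0.2222 servings of eggs: +6.0 mg calcium for $0.14 (total $3.14, still need 0.0 mg).
Greedy by cheapest-per-mg is optimal for a single linear constraint, so the minimum cost is $3.14.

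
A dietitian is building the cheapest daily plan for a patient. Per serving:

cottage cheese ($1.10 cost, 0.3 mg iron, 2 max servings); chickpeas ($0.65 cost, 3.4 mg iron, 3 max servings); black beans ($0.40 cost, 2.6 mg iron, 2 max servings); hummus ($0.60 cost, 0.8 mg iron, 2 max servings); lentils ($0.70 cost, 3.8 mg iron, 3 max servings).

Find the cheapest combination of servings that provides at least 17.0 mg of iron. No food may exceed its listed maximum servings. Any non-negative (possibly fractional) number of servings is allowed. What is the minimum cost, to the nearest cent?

$2.98

Cost per mg of iron: black beans $0.1538, lentils $0.1842, chickpeas $0.1912, hummus $0.7500, cottage cheese $3.6667.
Take 2 servings of black beans: +5.2 mg iron for $0.80 (total $0.80, still need 11.8 mg).
Take 3 servings of lentils: +11.4 mg iron for $2.10 (total $2.90, still need 0.4 mg).
Take 0.1176 servings of chickpeas: +0.4 mg iron for $0.08 (total $2.98, still need 0.0 mg).
Greedy by cheapest-per-mg is optimal for a single linear constraint, so the minimum cost is $2.98.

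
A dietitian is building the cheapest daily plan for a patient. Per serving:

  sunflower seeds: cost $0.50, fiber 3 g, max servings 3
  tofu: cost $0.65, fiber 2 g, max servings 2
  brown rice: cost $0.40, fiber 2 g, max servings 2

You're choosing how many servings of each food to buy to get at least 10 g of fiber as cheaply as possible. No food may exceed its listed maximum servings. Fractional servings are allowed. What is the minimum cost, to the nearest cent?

Cost per g of fiber: sunflower seeds $0.1667, brown rice $0.2000, tofu $0.3250.
Take 3 servings of sunflower seeds: +9.0 g fiber for $1.50 (total $1.50, still need 1.0 g).
Take 0.5 servings of brown rice: +1.0 g fiber for $0.20 (total $1.70, still need 0.0 g).
Greedy by cheapest-per-g is optimal for a single linear constraint, so the minimum cost is $1.70.

$1.70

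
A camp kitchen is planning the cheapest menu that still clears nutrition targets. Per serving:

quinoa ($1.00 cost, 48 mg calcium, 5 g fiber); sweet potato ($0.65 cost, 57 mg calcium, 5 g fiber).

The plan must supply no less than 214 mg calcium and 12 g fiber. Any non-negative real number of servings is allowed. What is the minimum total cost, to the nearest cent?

Two binding constraints pin down two serving amounts, so the optimal mix uses at most two foods. The candidates are each food alone (scaled to the tighter of calcium/fiber) and each pair with both constraints tight.
quinoa only: max(214/48, 12/5) = 4.458 servings → $4.46.
sweet potato only: max(214/57, 12/5) = 3.754 servings → $2.44.
quinoa + sweet potato with both targets exact would need a negative amount; discard.
Cheapest feasible corner: $2.44.

$2.44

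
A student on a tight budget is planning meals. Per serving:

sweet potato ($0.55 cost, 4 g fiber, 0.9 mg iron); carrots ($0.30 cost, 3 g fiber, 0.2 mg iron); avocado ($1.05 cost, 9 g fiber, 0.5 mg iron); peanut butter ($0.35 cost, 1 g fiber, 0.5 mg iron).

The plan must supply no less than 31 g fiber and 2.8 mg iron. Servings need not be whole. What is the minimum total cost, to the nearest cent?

sweet potato only: max(31/4, 2.8/0.9) = 7.75 servings → $4.26.
carrots only: max(31/3, 2.8/0.2) = 14 servings → $4.20.
avocado only: max(31/9, 2.8/0.5) = 5.6 servings → $5.88.
peanut butter only: max(31/1, 2.8/0.5) = 31 servings → $10.85.
sweet potato + carrots with both tight: 1.158 servings and 8.789 servings → $3.27.
sweet potato + avocado with both tight: 1.59 servings and 2.738 servings → $3.75.
sweet potato + peanut butter: the both-tight solution has a negative serving — not a feasible corner.
carrots + avocado: the both-tight solution has a negative serving — not a feasible corner.
carrots + peanut butter with both tight: 9.769 servings and 1.692 servings → $3.52.
avocado + peanut butter with both tight: 3.175 servings and 2.425 servings → $4.18.
So the least-cost plan costs $3.27.

$3.27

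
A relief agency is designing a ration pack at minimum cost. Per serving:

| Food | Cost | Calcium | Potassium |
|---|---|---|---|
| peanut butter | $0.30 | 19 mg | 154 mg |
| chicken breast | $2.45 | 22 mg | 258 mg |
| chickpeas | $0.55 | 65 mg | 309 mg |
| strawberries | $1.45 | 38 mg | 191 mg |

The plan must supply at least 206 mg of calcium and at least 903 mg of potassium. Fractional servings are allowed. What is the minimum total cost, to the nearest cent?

Two binding constraints pin down two serving amounts, so the optimal mix uses at most two foods. The candidates are each food alone (scaled to the tighter of calcium/potassium) and each pair with both constraints tight.
peanut butter only: max(206/19, 903/154) = 10.84 servings → $3.25.
chicken breast only: max(206/22, 903/258) = 9.364 servings → $22.94.
chickpeas only: max(206/65, 903/309) = 3.169 servings → $1.74.
strawberries only: max(206/38, 903/191) = 5.421 servings → $7.86.
peanut butter + chicken breast with both targets exact would need a negative amount; discard.
peanut butter + chickpeas: the both-tight solution has a negative serving — not a feasible corner.
peanut butter + strawberries with both targets exact would need a negative amount; discard.
chicken breast + chickpeas: the both-tight solution has a negative serving — not a feasible corner.
chicken breast + strawberries: intersection lies outside the first quadrant.
chickpeas + strawberries: intersection lies outside the first quadrant.
So the least-cost plan costs $1.74.

$1.74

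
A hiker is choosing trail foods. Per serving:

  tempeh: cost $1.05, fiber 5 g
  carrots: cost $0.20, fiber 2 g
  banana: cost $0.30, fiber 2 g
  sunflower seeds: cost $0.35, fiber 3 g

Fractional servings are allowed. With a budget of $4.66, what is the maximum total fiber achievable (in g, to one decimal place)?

46.6 g

Fiber per dollar: carrots 10, sunflower seeds 8.571, banana 6.667, tempeh 4.762.
With no serving limits, spend the whole cost allowance on carrots: $4.66 / $0.20 × 2 g = 46.6 g.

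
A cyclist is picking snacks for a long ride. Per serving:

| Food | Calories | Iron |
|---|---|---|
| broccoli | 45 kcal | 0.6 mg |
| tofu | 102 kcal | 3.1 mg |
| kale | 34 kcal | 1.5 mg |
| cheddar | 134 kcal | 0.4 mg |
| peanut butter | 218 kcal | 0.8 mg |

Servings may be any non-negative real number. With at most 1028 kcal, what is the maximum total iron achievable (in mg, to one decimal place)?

Iron per kcal: kale 0.04412, tofu 0.03039, broccoli 0.01333, peanut butter 0.00367, cheddar 0.002985.
With no serving limits, spend the whole calories allowance on kale: 1028 kcal / 34 kcal × 1.5 mg = 45.4 mg.

45.4 mg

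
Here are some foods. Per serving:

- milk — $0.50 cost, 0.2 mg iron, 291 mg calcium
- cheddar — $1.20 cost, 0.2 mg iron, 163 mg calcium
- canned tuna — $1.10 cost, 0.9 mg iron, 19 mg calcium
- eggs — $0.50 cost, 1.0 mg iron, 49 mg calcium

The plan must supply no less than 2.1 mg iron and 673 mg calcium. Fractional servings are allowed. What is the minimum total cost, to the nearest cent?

$1.86

With two linear requirements the optimum uses one or two foods; enumerate the corners.
milk only: max(2.1/0.2, 673/291) = 10.5 servings → $5.25.
cheddar only: max(2.1/0.2, 673/163) = 10.5 servings → $12.60.
canned tuna only: max(2.1/0.9, 673/19) = 35.42 servings → $38.96.
eggs only: max(2.1/1.0, 673/49) = 13.73 servings → $6.87.
milk + cheddar: the both-tight solution has a negative serving — not a feasible corner.
milk + canned tuna with both tight: 2.192 servings and 1.846 servings → $3.13.
milk + eggs with both tight: 2.027 servings and 1.695 servings → $1.86.
cheddar + canned tuna with both tight: 3.959 servings and 1.453 servings → $6.35.
cheddar + eggs with both tight: 3.721 servings and 1.356 servings → $5.14.
canned tuna + eggs: the both-tight solution has a negative serving — not a feasible corner.
The minimum over all feasible corners is $1.86.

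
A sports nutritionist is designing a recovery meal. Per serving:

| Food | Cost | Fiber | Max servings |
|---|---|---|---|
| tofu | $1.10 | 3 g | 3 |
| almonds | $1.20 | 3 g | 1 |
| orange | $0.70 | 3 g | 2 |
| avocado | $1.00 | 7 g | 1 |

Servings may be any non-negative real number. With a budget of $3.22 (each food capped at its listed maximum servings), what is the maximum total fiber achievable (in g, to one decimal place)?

15.2 g

Fiber per dollar: avocado 7, orange 4.286, tofu 2.727, almonds 2.5.
Take 1 serving of avocado: spends $1.00, +7.0 g fiber (running total 7.0 g).
Take 2 servings of orange: spends $1.40, +6.0 g fiber (running total 13.0 g).
Take 0.7455 servings of tofu: spends $0.82, +2.2 g fiber (running total 15.2 g).
Greedy by best ratio exhausts the cost allowance optimally: 15.2 g.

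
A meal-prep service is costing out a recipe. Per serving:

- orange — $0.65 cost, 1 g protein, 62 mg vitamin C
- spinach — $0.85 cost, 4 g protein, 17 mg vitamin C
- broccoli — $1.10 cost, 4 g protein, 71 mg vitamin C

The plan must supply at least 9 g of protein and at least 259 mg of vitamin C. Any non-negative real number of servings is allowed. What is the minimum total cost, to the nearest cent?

This is a tiny linear program; its minimum lies at a vertex of the feasible set. List the vertices and price them.
orange only: max(9/1, 259/62) = 9 servings → $5.85.
spinach only: max(9/4, 259/17) = 15.24 servings → $12.95.
broccoli only: max(9/4, 259/71) = 3.648 servings → $4.01.
orange + spinach with both tight: 3.823 servings and 1.294 servings → $3.58.
orange + broccoli with both tight: 2.243 servings and 1.689 servings → $3.32.
spinach + broccoli: the both-tight solution has a negative serving — not a feasible corner.
Cheapest feasible corner: $3.32.

$3.32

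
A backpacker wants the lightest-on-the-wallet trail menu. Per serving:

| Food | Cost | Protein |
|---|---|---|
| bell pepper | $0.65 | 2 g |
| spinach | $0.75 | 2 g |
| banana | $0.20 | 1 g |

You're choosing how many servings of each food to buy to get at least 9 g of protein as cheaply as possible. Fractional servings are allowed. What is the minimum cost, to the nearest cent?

Cost per g of protein: banana $0.2000, bell pepper $0.3250, spinach $0.3750.
With no serving limits, use only banana: 9 g / 1 g = 9 servings × $0.20 = $1.80.

$1.80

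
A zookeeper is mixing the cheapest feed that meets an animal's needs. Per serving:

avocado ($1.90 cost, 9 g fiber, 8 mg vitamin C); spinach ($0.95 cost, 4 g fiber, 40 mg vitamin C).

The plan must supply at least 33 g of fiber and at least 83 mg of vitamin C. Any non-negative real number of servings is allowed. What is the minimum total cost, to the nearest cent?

The cheapest plan sits at a corner of the feasible region — with two constraints it uses at most two foods.
avocado only: max(33/9, 83/8) = 10.38 servings → $19.71.
spinach only: max(33/4, 83/40) = 8.25 servings → $7.84.
avocado + spinach with both tight: 3.012 servings and 1.473 servings → $7.12.
So the least-cost plan costs $7.12.

$7.12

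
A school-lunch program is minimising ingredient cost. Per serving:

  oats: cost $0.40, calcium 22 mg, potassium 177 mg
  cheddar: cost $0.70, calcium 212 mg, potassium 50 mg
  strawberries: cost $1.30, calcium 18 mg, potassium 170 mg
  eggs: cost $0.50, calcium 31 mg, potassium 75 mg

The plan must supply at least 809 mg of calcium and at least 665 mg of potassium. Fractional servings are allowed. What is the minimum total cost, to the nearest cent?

With two linear requirements the optimum uses one or two foods; enumerate the corners.
oats only: max(809/22, 665/177) = 36.77 servings → $14.71.
cheddar only: max(809/212, 665/50) = 13.3 servings → $9.31.
strawberries only: max(809/18, 665/170) = 44.94 servings → $58.43.
eggs only: max(809/31, 665/75) = 26.1 servings → $13.05.
oats + cheddar with both tight: 2.76 servings and 3.53 servings → $3.57.
oats + strawberries with both targets exact would need a negative amount; discard.
oats + eggs: intersection lies outside the first quadrant.
cheddar + strawberries with both tight: 3.573 servings and 2.861 servings → $6.22.
cheddar + eggs with both tight: 2.792 servings and 7.006 servings → $5.46.
strawberries + eggs with both targets exact would need a negative amount; discard.
So the least-cost plan costs $3.57.

$3.57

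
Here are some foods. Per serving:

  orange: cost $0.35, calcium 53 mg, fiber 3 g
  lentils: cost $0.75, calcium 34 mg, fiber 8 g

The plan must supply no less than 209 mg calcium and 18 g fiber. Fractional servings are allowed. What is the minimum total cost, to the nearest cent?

Compare the cost at each extreme point of the feasible region.
orange only: max(209/53, 18/3) = 6 servings → $2.10.
lentils only: max(209/34, 18/8) = 6.147 servings → $4.61.
orange + lentils with both tight: 3.292 servings and 1.016 servings → $1.91.
Cheapest feasible corner: $1.91.

$1.91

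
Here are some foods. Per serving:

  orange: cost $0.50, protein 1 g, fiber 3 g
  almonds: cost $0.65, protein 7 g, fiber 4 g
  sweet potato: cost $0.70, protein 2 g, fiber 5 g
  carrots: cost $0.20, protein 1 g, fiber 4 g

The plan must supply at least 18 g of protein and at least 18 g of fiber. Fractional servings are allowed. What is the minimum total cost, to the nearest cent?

Two binding constraints pin down two serving amounts, so the optimal mix uses at most two foods. The candidates are each food alone (scaled to the tighter of protein/fiber) and each pair with both constraints tight.
orange only: max(18/1, 18/3) = 18 servings → $9.00.
almonds only: max(18/7, 18/4) = 4.5 servings → $2.92.
sweet potato only: max(18/2, 18/5) = 9 servings → $6.30.
carrots only: max(18/1, 18/4) = 18 servings → $3.60.
orange + almonds with both tight: 3.176 servings and 2.118 servings → $2.96.
orange + sweet potato with both targets exact would need a negative amount; discard.
orange + carrots: intersection lies outside the first quadrant.
almonds + sweet potato with both tight: 2 servings and 2 servings → $2.70.
almonds + carrots with both tight: 2.25 servings and 2.25 servings → $1.91.
sweet potato + carrots: the both-tight solution has a negative serving — not a feasible corner.
Cheapest feasible corner: $1.91.

$1.91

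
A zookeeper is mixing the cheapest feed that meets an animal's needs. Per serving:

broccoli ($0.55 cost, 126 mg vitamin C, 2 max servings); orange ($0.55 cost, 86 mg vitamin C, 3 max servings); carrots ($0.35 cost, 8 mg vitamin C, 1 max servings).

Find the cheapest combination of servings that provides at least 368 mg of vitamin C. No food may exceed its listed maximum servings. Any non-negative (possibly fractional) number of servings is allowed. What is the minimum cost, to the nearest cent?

$1.84

Cost per mg of vitamin C: broccoli $0.0044, orange $0.0064, carrots $0.0437.
Take 2 servings of broccoli: +252.0 mg vitamin C for $1.10 (total $1.10, still need 116.0 mg).
Take 1.349 servings of orange: +116.0 mg vitamin C for $0.74 (total $1.84, still need 0.0 mg).
Filling from the cheapest source first is optimal under one linear minimum: $1.84.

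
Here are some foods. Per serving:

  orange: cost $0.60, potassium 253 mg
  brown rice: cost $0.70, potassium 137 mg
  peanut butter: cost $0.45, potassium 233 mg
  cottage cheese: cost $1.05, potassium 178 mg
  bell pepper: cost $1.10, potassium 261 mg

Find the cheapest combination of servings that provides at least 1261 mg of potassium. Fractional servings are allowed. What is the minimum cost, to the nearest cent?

Cost per mg of potassium: peanut butter $0.0019, orange $0.0024, bell pepper $0.0042, brown rice $0.0051, cottage cheese $0.0059.
With no serving limits, use only peanut butter: 1261 mg / 233 mg = 5.412 servings × $0.45 = $2.44.

$2.44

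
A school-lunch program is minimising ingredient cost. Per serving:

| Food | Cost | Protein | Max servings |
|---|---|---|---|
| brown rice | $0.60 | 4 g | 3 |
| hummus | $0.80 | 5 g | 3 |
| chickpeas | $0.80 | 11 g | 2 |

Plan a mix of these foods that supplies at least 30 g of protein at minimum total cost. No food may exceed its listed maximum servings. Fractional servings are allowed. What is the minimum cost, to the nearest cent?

Cost per g of protein: chickpeas $0.0727, brown rice $0.1500, hummus $0.1600.
Take 2 servings of chickpeas: +22.0 g protein for $1.60 (total $1.60, still need 8.0 g).
Take 2 servings of brown rice: +8.0 g protein for $1.20 (total $2.80, still need 0.0 g).
Filling from the cheapest source first is optimal under one linear minimum: $2.80.

$2.80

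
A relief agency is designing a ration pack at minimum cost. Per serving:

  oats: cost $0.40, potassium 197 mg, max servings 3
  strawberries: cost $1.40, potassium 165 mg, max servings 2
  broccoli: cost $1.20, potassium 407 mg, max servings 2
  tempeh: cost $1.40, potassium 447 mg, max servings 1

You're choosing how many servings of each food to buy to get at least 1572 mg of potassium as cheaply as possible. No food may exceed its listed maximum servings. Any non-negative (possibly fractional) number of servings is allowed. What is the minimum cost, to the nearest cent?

Cost per mg of potassium: oats $0.0020, broccoli $0.0029, tempeh $0.0031, strawberries $0.0085.
Take 3 servings of oats: +591.0 mg potassium for $1.20 (total $1.20, still need 981.0 mg).
Take 2 servings of broccoli: +814.0 mg potassium for $2.40 (total $3.60, still need 167.0 mg).
Take 0.3736 servings of tempeh: +167.0 mg potassium for $0.52 (total $4.12, still need 0.0 mg).
Greedy by cheapest-per-mg is optimal for a single linear constraint, so the minimum cost is $4.12.

$4.12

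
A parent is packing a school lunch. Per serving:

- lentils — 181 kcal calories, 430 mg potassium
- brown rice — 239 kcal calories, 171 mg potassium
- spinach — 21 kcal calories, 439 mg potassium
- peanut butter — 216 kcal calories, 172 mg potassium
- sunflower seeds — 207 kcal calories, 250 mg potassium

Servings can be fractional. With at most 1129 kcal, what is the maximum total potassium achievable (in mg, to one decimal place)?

23601.5 mg

Potassium per kcal: spinach 20.9, lentils 2.376, sunflower seeds 1.208, peanut butter 0.7963, brown rice 0.7155.
With no serving limits, spend the whole calories allowance on spinach: 1129 kcal / 21 kcal × 439 mg = 23601.5 mg.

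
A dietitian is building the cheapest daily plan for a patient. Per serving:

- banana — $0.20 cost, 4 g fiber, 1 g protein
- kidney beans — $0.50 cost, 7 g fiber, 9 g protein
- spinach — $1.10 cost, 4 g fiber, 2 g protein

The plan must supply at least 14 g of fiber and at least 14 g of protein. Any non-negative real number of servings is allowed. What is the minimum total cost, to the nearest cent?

$0.92

At the optimum either one food covers both requirements or two foods hit both targets exactly; no other combination can be cheaper.
banana only: max(14/4, 14/1) = 14 servings → $2.80.
kidney beans only: max(14/7, 14/9) = 2 servings → $1.00.
spinach only: max(14/4, 14/2) = 7 servings → $7.70.
banana + kidney beans with both tight: 0.9655 servings and 1.448 servings → $0.92.
banana + spinach: the both-tight solution has a negative serving — not a feasible corner.
kidney beans + spinach with both tight: 1.273 servings and 1.273 servings → $2.04.
Cheapest feasible corner: $0.92.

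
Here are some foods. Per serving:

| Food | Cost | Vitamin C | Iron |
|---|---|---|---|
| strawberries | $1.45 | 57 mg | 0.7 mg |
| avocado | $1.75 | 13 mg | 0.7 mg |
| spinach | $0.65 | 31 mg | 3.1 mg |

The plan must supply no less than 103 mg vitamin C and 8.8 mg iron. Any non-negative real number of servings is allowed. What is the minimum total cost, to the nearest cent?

Compare the cost at each extreme point of the feasible region.
strawberries only: max(103/57, 8.8/0.7) = 12.57 servings → $18.23.
avocado only: max(103/13, 8.8/0.7) = 12.57 servings → $22.00.
spinach only: max(103/31, 8.8/3.1) = 3.323 servings → $2.16.
strawberries + avocado: intersection lies outside the first quadrant.
strawberries + spinach with both tight: 0.3 servings and 2.771 servings → $2.24.
avocado + spinach with both tight: 2.5 servings and 2.274 servings → $5.85.
The minimum over all feasible corners is $2.16.

$2.16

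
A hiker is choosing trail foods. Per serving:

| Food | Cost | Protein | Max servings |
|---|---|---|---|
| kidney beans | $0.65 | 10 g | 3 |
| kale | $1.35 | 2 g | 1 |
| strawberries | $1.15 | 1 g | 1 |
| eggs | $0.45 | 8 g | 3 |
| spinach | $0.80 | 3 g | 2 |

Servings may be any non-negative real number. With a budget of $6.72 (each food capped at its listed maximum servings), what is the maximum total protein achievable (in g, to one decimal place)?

Protein per dollar: eggs 17.78, kidney beans 15.38, spinach 3.75, kale 1.481, strawberries 0.8696.
Take 3 servings of eggs: spends $1.35, +24.0 g protein (running total 24.0 g).
Take 3 servings of kidney beans: spends $1.95, +30.0 g protein (running total 54.0 g).
Take 2 servings of spinach: spends $1.60, +6.0 g protein (running total 60.0 g).
Take 1 serving of kale: spends $1.35, +2.0 g protein (running total 62.0 g).
Take 0.4087 servings of strawberries: spends $0.47, +0.4 g protein (running total 62.4 g).
Filling greedily by protein-per-dollar is optimal for one linear limit, giving 62.4 g.

62.4 g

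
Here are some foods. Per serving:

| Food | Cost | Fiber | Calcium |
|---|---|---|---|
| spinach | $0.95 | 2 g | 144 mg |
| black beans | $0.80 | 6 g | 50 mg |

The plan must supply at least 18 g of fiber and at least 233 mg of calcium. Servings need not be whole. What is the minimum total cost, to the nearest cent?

$2.85

This is a tiny linear program; its minimum lies at a vertex of the feasible set. List the vertices and price them.
spinach only: max(18/2, 233/144) = 9 servings → $8.55.
black beans only: max(18/6, 233/50) = 4.66 servings → $3.73.
spinach + black beans with both tight: 0.6518 servings and 2.783 servings → $2.85.
The minimum over all feasible corners is $2.85.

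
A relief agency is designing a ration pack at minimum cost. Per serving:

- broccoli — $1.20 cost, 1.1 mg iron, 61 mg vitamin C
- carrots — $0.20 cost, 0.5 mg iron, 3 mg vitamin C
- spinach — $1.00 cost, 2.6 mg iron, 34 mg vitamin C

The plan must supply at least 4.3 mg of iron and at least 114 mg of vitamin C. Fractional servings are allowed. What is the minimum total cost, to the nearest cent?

$2.62

Check every corner: each single food scaled to meet both minima, and each pair solved so both constraints bind.
broccoli only: max(4.3/1.1, 114/61) = 3.909 servings → $4.69.
carrots only: max(4.3/0.5, 114/3) = 38 servings → $7.60.
spinach only: max(4.3/2.6, 114/34) = 3.353 servings → $3.35.
broccoli + carrots with both tight: 1.621 servings and 5.033 servings → $2.95.
broccoli + spinach with both tight: 1.239 servings and 1.13 servings → $2.62.
carrots + spinach with both targets exact would need a negative amount; discard.
The minimum over all feasible corners is $2.62.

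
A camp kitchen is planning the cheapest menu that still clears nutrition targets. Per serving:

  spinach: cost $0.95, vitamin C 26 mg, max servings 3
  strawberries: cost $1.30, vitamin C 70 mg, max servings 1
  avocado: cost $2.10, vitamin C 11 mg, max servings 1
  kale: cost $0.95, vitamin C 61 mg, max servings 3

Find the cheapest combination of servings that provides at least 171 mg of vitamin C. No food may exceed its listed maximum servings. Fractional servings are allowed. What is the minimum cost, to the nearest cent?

$2.66

Cost per mg of vitamin C: kale $0.0156, strawberries $0.0186, spinach $0.0365, avocado $0.1909.
Take 2.803 servings of kale: +171.0 mg vitamin C for $2.66 (total $2.66, still need 0.0 mg).
Greedy by cheapest-per-mg is optimal for a single linear constraint, so the minimum cost is $2.66.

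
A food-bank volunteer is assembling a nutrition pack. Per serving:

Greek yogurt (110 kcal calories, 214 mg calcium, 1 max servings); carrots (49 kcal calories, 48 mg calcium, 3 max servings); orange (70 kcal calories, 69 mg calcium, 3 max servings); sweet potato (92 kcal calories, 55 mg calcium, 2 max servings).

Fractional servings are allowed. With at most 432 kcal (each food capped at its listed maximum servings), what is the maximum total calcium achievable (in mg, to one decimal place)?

530.7 mg

Calcium per kcal: Greek yogurt 1.945, orange 0.9857, carrots 0.9796, sweet potato 0.5978.
Take 1 serving of Greek yogurt: uses 110 kcal, +214.0 mg calcium (running total 214.0 mg).
Take 3 servings of orange: uses 210 kcal, +207.0 mg calcium (running total 421.0 mg).
Take 2.286 servings of carrots: uses 112 kcal, +109.7 mg calcium (running total 530.7 mg).
Greedy by best ratio exhausts the calories allowance optimally: 530.7 mg.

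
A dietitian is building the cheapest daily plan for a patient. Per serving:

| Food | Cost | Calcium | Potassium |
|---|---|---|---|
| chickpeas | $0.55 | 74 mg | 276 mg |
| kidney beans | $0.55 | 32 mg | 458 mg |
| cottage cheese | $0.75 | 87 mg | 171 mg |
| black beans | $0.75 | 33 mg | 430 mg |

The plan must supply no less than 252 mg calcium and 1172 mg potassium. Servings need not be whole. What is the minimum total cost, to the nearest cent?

$2.09

This is a tiny linear program; its minimum lies at a vertex of the feasible set. List the vertices and price them.
chickpeas only: max(252/74, 1172/276) = 4.246 servings → $2.34.
kidney beans only: max(252/32, 1172/458) = 7.875 servings → $4.33.
cottage cheese only: max(252/87, 1172/171) = 6.854 servings → $5.14.
black beans only: max(252/33, 1172/430) = 7.636 servings → $5.73.
chickpeas + kidney beans with both tight: 3.109 servings and 0.6854 servings → $2.09.
chickpeas + cottage cheese: the both-tight solution has a negative serving — not a feasible corner.
chickpeas + black beans with both tight: 3.068 servings and 0.7563 servings → $2.25.
kidney beans + cottage cheese with both tight: 1.713 servings and 2.267 servings → $2.64.
kidney beans + black beans: the both-tight solution has a negative serving — not a feasible corner.
cottage cheese + black beans with both tight: 2.194 servings and 1.853 servings → $3.04.
The minimum over all feasible corners is $2.09.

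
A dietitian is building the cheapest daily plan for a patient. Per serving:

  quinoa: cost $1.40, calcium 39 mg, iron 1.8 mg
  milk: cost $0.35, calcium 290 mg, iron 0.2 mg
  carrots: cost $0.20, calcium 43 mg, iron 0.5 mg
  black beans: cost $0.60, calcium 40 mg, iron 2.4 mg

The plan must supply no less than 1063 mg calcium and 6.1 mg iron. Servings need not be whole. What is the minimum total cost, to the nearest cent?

$2.53

quinoa only: max(1063/39, 6.1/1.8) = 27.26 servings → $38.16.
milk only: max(1063/290, 6.1/0.2) = 30.5 servings → $10.68.
carrots only: max(1063/43, 6.1/0.5) = 24.72 servings → $4.94.
black beans only: max(1063/40, 6.1/2.4) = 26.57 servings → $15.95.
quinoa + milk with both tight: 3.027 servings and 3.258 servings → $5.38.
quinoa + carrots: intersection lies outside the first quadrant.
quinoa + black beans: intersection lies outside the first quadrant.
milk + carrots with both tight: 1.974 servings and 11.41 servings → $2.97.
milk + black beans with both tight: 3.353 servings and 2.262 servings → $2.53.
carrots + black beans: intersection lies outside the first quadrant.
So the least-cost plan costs $2.53.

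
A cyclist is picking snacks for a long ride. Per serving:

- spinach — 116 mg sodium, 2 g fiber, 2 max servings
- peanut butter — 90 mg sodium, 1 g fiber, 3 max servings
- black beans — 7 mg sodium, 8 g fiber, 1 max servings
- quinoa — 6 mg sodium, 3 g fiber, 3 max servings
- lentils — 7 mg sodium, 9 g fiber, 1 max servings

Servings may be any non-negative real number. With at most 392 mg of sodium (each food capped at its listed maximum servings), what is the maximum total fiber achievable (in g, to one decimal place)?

Fiber per mg sodium: lentils 1.286, black beans 1.143, quinoa 0.5, spinach 0.01724, peanut butter 0.01111.
Take 1 serving of lentils: uses 7 mg sodium, +9.0 g fiber (running total 9.0 g).
Take 1 serving of black beans: uses 7 mg sodium, +8.0 g fiber (running total 17.0 g).
Take 3 servings of quinoa: uses 18 mg sodium, +9.0 g fiber (running total 26.0 g).
Take 2 servings of spinach: uses 232 mg sodium, +4.0 g fiber (running total 30.0 g).
Take 1.422 servings of peanut butter: uses 128 mg sodium, +1.4 g fiber (running total 31.4 g).
Filling greedily by fiber-per-mg sodium is optimal for one linear limit, giving 31.4 g.

31.4 g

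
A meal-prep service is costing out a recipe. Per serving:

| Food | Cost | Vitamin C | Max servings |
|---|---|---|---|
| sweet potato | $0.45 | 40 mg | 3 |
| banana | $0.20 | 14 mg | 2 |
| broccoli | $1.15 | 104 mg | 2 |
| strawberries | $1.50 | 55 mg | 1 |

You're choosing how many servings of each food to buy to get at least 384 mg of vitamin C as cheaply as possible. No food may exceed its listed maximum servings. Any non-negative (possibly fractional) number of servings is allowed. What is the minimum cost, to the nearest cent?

$4.81

Cost per mg of vitamin C: broccoli $0.0111, sweet potato $0.0112, banana $0.0143, strawberries $0.0273.
Take 2 servings of broccoli: +208.0 mg vitamin C for $2.30 (total $2.30, still need 176.0 mg).
Take 3 servings of sweet potato: +120.0 mg vitamin C for $1.35 (total $3.65, still need 56.0 mg).
Take 2 servings of banana: +28.0 mg vitamin C for $0.40 (total $4.05, still need 28.0 mg).
Take 0.5091 servings of strawberries: +28.0 mg vitamin C for $0.76 (total $4.81, still need 0.0 mg).
Greedy by cheapest-per-mg is optimal for a single linear constraint, so the minimum cost is $4.81.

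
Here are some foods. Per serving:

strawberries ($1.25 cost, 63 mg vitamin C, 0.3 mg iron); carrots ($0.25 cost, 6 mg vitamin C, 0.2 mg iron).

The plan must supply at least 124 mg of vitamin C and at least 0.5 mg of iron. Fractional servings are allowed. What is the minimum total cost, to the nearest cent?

Two binding constraints pin down two serving amounts, so the optimal mix uses at most two foods. The candidates are each food alone (scaled to the tighter of vitamin C/iron) and each pair with both constraints tight.
strawberries only: max(124/63, 0.5/0.3) = 1.968 servings → $2.46.
carrots only: max(124/6, 0.5/0.2) = 20.67 servings → $5.17.
strawberries + carrots with both targets exact would need a negative amount; discard.
Cheapest feasible corner: $2.46.

$2.46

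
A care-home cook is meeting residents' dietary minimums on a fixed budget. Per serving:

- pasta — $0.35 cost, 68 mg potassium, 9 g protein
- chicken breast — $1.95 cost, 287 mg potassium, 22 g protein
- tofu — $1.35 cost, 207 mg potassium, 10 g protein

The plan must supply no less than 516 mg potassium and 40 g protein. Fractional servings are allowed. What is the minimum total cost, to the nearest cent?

$2.66

At the optimum either one food covers both requirements or two foods hit both targets exactly; no other combination can be cheaper.
pasta only: max(516/68, 40/9) = 7.588 servings → $2.66.
chicken breast only: max(516/287, 40/22) = 1.818 servings → $3.55.
tofu only: max(516/207, 40/10) = 4 servings → $5.40.
pasta + chicken breast with both tight: 0.1178 servings and 1.77 servings → $3.49.
pasta + tofu with both tight: 2.637 servings and 1.626 servings → $3.12.
chicken breast + tofu: intersection lies outside the first quadrant.
So the least-cost plan costs $2.66.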